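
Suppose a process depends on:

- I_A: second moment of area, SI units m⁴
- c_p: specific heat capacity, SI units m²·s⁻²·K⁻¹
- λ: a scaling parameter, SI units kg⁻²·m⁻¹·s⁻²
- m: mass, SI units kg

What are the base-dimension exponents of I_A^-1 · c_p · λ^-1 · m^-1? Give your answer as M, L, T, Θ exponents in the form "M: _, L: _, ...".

Collect each base-dimension exponent across the product:
  M: −(0) + (0) − (-2) − (1) = 1
  L: −(4) + (2) − (-1) − (0) = -1
  T: −(0) + (-2) − (-2) − (0) = 0
  Θ: −(0) + (-1) − (0) − (0) = -1
So the dimensions are [M L⁻¹ Θ⁻¹].

M: 1, L: -1, T: 0, Θ: -1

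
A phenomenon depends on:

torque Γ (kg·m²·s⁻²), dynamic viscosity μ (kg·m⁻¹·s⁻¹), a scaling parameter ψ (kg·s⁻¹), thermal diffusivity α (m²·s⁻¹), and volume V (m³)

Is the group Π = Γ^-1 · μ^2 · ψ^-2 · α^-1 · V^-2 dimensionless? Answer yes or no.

no

Sum the exponent of each base dimension across the product:
  M: −[Γ]_M + 2·[μ]_M − 2·[ψ]_M − [α]_M − 2·[V]_M = −(1) + 2·(1) − 2·(1) − (0) − 2·(0) = -1
  L: −[Γ]_L + 2·[μ]_L − 2·[ψ]_L − [α]_L − 2·[V]_L = −(2) + 2·(-1) − 2·(0) − (2) − 2·(3) = -12
  T: −[Γ]_T + 2·[μ]_T − 2·[ψ]_T − [α]_T − 2·[V]_T = −(-2) + 2·(-1) − 2·(-1) − (-1) − 2·(0) = 3
Net dimensions [M⁻¹ L⁻¹² T³] ≠ [1] — not dimensionless.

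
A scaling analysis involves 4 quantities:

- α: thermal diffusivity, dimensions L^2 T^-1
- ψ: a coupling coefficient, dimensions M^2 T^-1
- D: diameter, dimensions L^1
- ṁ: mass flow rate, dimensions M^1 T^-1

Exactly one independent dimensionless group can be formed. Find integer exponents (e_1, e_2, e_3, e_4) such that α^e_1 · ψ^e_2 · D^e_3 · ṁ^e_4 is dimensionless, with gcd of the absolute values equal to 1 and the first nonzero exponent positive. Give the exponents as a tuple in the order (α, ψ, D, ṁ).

(1, 1, -2, -2)

M: e_1·(0) + e_2·(2) + e_3·(0) + e_4·(1) = 0
L: e_1·(2) + e_2·(0) + e_3·(1) + e_4·(0) = 0
T: e_1·(-1) + e_2·(-1) + e_3·(0) + e_4·(-1) = 0
Solving this homogeneous linear system for the smallest-integer solution (first nonzero entry positive) gives (1, 1, -2, -2).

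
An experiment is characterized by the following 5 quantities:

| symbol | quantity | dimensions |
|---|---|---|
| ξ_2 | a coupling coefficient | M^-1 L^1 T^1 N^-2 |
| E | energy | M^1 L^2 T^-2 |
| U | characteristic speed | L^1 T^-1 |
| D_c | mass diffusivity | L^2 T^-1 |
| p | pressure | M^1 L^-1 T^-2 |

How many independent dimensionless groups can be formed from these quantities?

1

There are 5 variables and 4 base dimensions (M, L, T, N).
The dimension matrix has rank 4.
Independent dimensionless groups: 5 − 4 = 1.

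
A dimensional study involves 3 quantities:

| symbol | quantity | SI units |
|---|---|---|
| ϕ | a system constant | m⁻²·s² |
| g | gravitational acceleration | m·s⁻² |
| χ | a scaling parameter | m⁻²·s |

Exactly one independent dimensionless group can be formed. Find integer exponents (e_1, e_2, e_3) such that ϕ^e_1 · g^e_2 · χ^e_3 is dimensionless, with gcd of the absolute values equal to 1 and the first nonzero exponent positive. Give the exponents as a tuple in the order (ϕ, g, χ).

L: e_1·(-2) + e_2·(1) + e_3·(-2) = 0
T: e_1·(2) + e_2·(-2) + e_3·(1) = 0
Solving this homogeneous linear system for the smallest-integer solution (first nonzero entry positive) gives (3, 2, -2).

(3, 2, -2)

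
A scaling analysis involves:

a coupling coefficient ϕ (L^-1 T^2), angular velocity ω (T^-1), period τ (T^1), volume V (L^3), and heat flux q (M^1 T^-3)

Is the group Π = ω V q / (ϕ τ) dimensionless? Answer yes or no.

no

Sum the exponent of each base dimension across the product:
  M: −[ϕ]_M + [ω]_M − [τ]_M + [V]_M + [q]_M = −(0) + (0) − (0) + (0) + (1) = 1
  L: −[ϕ]_L + [ω]_L − [τ]_L + [V]_L + [q]_L = −(-1) + (0) − (0) + (3) + (0) = 4
  T: −[ϕ]_T + [ω]_T − [τ]_T + [V]_T + [q]_T = −(2) + (-1) − (1) + (0) + (-3) = -7
Net dimensions [M L⁴ T⁻⁷] ≠ [1] — not dimensionless.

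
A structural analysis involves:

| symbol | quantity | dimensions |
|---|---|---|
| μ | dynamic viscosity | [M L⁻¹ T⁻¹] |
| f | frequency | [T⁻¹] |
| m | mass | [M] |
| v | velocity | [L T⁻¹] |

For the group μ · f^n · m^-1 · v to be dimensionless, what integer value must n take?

Balance the T exponent: (-1)·n from f, plus (-1) − (0) + (-1) = -2 from the rest, must sum to zero.
−n − 2 = 0, so n = -2.

-2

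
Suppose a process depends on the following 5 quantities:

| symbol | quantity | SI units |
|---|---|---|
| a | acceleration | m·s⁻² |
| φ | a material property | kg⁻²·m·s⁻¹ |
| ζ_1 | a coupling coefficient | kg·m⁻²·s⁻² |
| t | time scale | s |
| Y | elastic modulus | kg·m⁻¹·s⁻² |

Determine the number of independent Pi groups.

There are 5 variables and 3 base dimensions (M, L, T).
The dimension matrix has rank 3.
Independent dimensionless groups: 5 − 3 = 2.

2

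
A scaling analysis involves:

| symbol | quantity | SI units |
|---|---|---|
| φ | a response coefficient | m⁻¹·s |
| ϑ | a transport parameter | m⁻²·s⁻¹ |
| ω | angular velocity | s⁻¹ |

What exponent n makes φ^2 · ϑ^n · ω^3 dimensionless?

Balance the L exponent: (-2)·n from ϑ, plus 2·(-1) + 3·(0) = -2 from the rest, must sum to zero.
-2n − 2 = 0, so n = -1.

-1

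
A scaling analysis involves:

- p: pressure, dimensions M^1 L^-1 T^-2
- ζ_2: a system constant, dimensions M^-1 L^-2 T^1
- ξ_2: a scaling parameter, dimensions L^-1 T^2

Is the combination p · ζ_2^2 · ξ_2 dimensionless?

Sum the exponent of each base dimension across the product:
  M: [p]_M + 2·[ζ_2]_M + [ξ_2]_M = (1) + 2·(-1) + (0) = -1
  L: [p]_L + 2·[ζ_2]_L + [ξ_2]_L = (-1) + 2·(-2) + (-1) = -6
  T: [p]_T + 2·[ζ_2]_T + [ξ_2]_T = (-2) + 2·(1) + (2) = 2
Net dimensions [M⁻¹ L⁻⁶ T²] ≠ [1] — not dimensionless.

no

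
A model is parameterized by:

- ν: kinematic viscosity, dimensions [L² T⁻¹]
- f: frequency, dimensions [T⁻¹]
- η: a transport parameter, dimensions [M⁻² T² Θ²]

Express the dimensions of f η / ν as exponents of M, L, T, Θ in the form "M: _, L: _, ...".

Collect each base-dimension exponent across the product:
  M: −(0) + (0) + (-2) = -2
  L: −(2) + (0) + (0) = -2
  T: −(-1) + (-1) + (2) = 2
  Θ: −(0) + (0) + (2) = 2
So the dimensions are [M⁻² L⁻² T² Θ²].

M: -2, L: -2, T: 2, Θ: 2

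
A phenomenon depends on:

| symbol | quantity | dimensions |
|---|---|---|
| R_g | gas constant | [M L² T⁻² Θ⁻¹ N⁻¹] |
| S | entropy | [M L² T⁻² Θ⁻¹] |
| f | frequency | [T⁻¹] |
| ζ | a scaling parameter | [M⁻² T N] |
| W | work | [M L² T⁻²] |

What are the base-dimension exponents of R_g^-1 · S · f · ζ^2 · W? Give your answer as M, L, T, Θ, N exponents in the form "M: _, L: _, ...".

M: -3, L: 2, T: -1, Θ: 0, N: 3

Collect each base-dimension exponent across the product:
  M: −(1) + (1) + (0) + 2·(-2) + (1) = -3
  L: −(2) + (2) + (0) + 2·(0) + (2) = 2
  T: −(-2) + (-2) + (-1) + 2·(1) + (-2) = -1
  Θ: −(-1) + (-1) + (0) + 2·(0) + (0) = 0
  N: −(-1) + (0) + (0) + 2·(1) + (0) = 3
So the dimensions are [M⁻³ L² T⁻¹ N³].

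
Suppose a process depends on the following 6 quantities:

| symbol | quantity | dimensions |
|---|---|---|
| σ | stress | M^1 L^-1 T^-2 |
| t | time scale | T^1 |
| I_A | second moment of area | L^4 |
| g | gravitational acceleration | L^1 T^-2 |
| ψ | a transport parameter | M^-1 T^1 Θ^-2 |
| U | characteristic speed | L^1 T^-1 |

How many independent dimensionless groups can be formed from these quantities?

2

There are 6 variables and 4 base dimensions (M, L, T, Θ).
The dimension matrix has rank 4.
Independent dimensionless groups: 6 − 4 = 2.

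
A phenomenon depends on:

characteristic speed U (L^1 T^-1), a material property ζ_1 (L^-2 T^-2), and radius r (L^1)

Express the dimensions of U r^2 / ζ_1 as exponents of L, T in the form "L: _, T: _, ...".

L: 5, T: 1

Collect each base-dimension exponent across the product:
  L: (1) − (-2) + 2·(1) = 5
  T: (-1) − (-2) + 2·(0) = 1
So the dimensions are [L⁵ T].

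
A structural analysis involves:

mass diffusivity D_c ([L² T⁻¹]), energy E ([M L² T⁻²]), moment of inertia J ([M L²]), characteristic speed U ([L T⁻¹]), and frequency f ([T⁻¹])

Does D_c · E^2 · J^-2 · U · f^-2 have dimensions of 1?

no

Sum the exponent of each base dimension across the product:
  M: [D_c]_M + 2·[E]_M − 2·[J]_M + [U]_M − 2·[f]_M = (0) + 2·(1) − 2·(1) + (0) − 2·(0) = 0
  L: [D_c]_L + 2·[E]_L − 2·[J]_L + [U]_L − 2·[f]_L = (2) + 2·(2) − 2·(2) + (1) − 2·(0) = 3
  T: [D_c]_T + 2·[E]_T − 2·[J]_T + [U]_T − 2·[f]_T = (-1) + 2·(-2) − 2·(0) + (-1) − 2·(-1) = -4
Net dimensions [L³ T⁻⁴] ≠ [1] — not dimensionless.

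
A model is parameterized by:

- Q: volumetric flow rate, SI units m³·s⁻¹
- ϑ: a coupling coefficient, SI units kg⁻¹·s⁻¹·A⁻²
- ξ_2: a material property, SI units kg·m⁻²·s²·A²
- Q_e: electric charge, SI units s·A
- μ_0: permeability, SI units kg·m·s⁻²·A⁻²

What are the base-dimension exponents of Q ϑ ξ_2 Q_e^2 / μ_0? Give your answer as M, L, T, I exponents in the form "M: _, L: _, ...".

Collect each base-dimension exponent across the product:
  M: (0) + (-1) + (1) + 2·(0) − (1) = -1
  L: (3) + (0) + (-2) + 2·(0) − (1) = 0
  T: (-1) + (-1) + (2) + 2·(1) − (-2) = 4
  I: (0) + (-2) + (2) + 2·(1) − (-2) = 4
So the dimensions are [M⁻¹ T⁴ I⁴].

M: -1, L: 0, T: 4, I: 4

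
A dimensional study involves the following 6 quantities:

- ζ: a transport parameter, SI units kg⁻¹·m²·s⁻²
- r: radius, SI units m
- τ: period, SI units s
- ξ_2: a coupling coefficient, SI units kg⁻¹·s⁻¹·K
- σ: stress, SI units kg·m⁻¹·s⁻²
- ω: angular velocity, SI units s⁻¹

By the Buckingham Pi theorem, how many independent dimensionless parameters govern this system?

There are 6 variables and 4 base dimensions (M, L, T, Θ).
The dimension matrix has rank 4.
Independent dimensionless groups: 6 − 4 = 2.

2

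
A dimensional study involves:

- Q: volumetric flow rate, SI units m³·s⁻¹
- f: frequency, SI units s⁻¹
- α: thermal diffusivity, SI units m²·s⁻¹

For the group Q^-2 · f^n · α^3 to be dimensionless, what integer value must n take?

-1

Balance the T exponent: (-1)·n from f, plus −2·(-1) + 3·(-1) = -1 from the rest, must sum to zero.
−n − 1 = 0, so n = -1.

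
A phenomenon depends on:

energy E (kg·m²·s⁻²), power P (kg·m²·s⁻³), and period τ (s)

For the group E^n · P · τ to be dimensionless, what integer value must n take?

Balance the M exponent: (1)·n from E, plus (1) + (0) = 1 from the rest, must sum to zero.
n + 1 = 0, so n = -1.

-1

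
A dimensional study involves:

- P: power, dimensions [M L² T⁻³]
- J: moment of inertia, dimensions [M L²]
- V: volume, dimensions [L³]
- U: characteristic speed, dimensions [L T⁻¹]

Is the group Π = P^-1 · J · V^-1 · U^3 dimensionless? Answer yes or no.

Sum the exponent of each base dimension across the product:
  M: −[P]_M + [J]_M − [V]_M + 3·[U]_M = −(1) + (1) − (0) + 3·(0) = 0
  L: −[P]_L + [J]_L − [V]_L + 3·[U]_L = −(2) + (2) − (3) + 3·(1) = 0
  T: −[P]_T + [J]_T − [V]_T + 3·[U]_T = −(-3) + (0) − (0) + 3·(-1) = 0
  Θ: −[P]_Θ + [J]_Θ − [V]_Θ + 3·[U]_Θ = −(0) + (0) − (0) + 3·(0) = 0
All base exponents vanish — dimensionless.

yes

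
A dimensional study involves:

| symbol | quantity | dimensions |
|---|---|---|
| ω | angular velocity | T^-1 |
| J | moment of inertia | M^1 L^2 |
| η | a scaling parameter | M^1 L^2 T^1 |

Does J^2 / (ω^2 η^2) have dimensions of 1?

Sum the exponent of each base dimension across the product:
  M: −2·[ω]_M + 2·[J]_M − 2·[η]_M = −2·(0) + 2·(1) − 2·(1) = 0
  L: −2·[ω]_L + 2·[J]_L − 2·[η]_L = −2·(0) + 2·(2) − 2·(2) = 0
  T: −2·[ω]_T + 2·[J]_T − 2·[η]_T = −2·(-1) + 2·(0) − 2·(1) = 0
All base exponents vanish — dimensionless.

yes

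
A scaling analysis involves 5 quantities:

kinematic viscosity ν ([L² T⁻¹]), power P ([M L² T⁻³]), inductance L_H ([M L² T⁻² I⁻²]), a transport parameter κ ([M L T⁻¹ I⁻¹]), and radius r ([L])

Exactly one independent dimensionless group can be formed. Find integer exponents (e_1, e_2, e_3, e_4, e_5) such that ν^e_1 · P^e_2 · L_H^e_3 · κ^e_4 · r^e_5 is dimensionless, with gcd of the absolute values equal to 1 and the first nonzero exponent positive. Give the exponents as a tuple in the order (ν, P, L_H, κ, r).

M: e_1·(0) + e_2·(1) + e_3·(1) + e_4·(1) + e_5·(0) = 0
L: e_1·(2) + e_2·(2) + e_3·(2) + e_4·(1) + e_5·(1) = 0
T: e_1·(-1) + e_2·(-3) + e_3·(-2) + e_4·(-1) + e_5·(0) = 0
I: e_1·(0) + e_2·(0) + e_3·(-2) + e_4·(-1) + e_5·(0) = 0
Solving this homogeneous linear system for the smallest-integer solution (first nonzero entry positive) gives (3, -1, -1, 2, -4).

(3, -1, -1, 2, -4)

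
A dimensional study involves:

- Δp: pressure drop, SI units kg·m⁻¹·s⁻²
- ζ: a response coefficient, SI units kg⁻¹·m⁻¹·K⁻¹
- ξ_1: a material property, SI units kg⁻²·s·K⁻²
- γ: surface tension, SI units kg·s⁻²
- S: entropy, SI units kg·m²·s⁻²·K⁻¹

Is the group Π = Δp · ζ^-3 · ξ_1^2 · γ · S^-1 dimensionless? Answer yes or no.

Sum the exponent of each base dimension across the product:
  M: [Δp]_M − 3·[ζ]_M + 2·[ξ_1]_M + [γ]_M − [S]_M = (1) − 3·(-1) + 2·(-2) + (1) − (1) = 0
  L: [Δp]_L − 3·[ζ]_L + 2·[ξ_1]_L + [γ]_L − [S]_L = (-1) − 3·(-1) + 2·(0) + (0) − (2) = 0
  T: [Δp]_T − 3·[ζ]_T + 2·[ξ_1]_T + [γ]_T − [S]_T = (-2) − 3·(0) + 2·(1) + (-2) − (-2) = 0
  Θ: [Δp]_Θ − 3·[ζ]_Θ + 2·[ξ_1]_Θ + [γ]_Θ − [S]_Θ = (0) − 3·(-1) + 2·(-2) + (0) − (-1) = 0
All base exponents vanish — dimensionless.

yes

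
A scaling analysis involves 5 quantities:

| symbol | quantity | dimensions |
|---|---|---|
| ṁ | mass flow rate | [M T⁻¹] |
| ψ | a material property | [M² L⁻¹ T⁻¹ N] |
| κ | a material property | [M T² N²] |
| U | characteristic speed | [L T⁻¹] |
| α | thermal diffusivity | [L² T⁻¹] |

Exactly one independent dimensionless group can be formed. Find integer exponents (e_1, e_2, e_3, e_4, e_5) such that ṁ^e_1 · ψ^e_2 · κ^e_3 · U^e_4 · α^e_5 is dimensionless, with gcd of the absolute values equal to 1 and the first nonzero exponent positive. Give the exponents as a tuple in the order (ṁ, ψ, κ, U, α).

M: e_1·(1) + e_2·(2) + e_3·(1) + e_4·(0) + e_5·(0) = 0
L: e_1·(0) + e_2·(-1) + e_3·(0) + e_4·(1) + e_5·(2) = 0
T: e_1·(-1) + e_2·(-1) + e_3·(2) + e_4·(-1) + e_5·(-1) = 0
N: e_1·(0) + e_2·(1) + e_3·(2) + e_4·(0) + e_5·(0) = 0
Solving this homogeneous linear system for the smallest-integer solution (first nonzero entry positive) gives (3, -2, 1, 4, -3).

(3, -2, 1, 4, -3)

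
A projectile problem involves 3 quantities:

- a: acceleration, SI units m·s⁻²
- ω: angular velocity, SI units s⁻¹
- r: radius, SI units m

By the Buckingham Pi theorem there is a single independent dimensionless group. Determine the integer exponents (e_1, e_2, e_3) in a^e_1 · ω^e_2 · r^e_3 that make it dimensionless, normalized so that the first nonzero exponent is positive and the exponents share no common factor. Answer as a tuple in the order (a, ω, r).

(1, -2, -1)

L: e_1·(1) + e_2·(0) + e_3·(1) = 0
T: e_1·(-2) + e_2·(-1) + e_3·(0) = 0
Solving this homogeneous linear system for the smallest-integer solution (first nonzero entry positive) gives (1, -2, -1).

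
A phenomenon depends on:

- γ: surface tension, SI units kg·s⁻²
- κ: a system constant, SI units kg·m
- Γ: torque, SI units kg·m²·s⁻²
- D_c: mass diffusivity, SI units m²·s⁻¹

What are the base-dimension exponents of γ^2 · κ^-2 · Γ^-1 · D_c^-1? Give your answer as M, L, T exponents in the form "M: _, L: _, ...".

M: -1, L: -6, T: -1

Collect each base-dimension exponent across the product:
  M: 2·(1) − 2·(1) − (1) − (0) = -1
  L: 2·(0) − 2·(1) − (2) − (2) = -6
  T: 2·(-2) − 2·(0) − (-2) − (-1) = -1
So the dimensions are [M⁻¹ L⁻⁶ T⁻¹].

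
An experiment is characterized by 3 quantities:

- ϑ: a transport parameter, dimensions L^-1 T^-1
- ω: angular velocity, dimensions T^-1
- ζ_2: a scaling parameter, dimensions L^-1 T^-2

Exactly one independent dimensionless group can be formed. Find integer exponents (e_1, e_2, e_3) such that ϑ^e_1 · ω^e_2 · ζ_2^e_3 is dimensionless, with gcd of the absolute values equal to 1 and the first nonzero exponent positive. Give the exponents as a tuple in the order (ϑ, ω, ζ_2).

(1, 1, -1)

L: e_1·(-1) + e_2·(0) + e_3·(-1) = 0
T: e_1·(-1) + e_2·(-1) + e_3·(-2) = 0
Solving this homogeneous linear system for the smallest-integer solution (first nonzero entry positive) gives (1, 1, -1).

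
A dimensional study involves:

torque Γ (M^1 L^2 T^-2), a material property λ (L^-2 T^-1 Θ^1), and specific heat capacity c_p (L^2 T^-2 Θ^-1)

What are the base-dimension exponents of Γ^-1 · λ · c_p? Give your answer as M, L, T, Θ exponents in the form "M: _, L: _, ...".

Collect each base-dimension exponent across the product:
  M: −(1) + (0) + (0) = -1
  L: −(2) + (-2) + (2) = -2
  T: −(-2) + (-1) + (-2) = -1
  Θ: −(0) + (1) + (-1) = 0
So the dimensions are [M⁻¹ L⁻² T⁻¹].

M: -1, L: -2, T: -1, Θ: 0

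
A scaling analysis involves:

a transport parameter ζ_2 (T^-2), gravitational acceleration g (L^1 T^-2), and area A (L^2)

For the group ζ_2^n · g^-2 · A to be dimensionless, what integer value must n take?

2

Balance the T exponent: (-2)·n from ζ_2, plus −2·(-2) + (0) = 4 from the rest, must sum to zero.
-2n + 4 = 0, so n = 2.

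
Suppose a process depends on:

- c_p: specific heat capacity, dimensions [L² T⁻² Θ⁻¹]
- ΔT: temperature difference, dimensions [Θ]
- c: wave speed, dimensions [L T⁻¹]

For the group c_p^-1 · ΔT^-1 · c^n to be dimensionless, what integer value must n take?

Balance the L exponent: (1)·n from c, plus −(2) − (0) = -2 from the rest, must sum to zero.
n − 2 = 0, so n = 2.

2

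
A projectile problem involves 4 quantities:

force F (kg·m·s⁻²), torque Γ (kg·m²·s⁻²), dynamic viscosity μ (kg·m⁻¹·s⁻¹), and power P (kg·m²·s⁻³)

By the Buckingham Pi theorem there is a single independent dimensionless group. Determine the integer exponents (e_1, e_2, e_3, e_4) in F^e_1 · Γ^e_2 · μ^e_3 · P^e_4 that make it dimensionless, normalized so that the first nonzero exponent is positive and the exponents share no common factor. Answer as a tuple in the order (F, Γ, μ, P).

M: e_1·(1) + e_2·(1) + e_3·(1) + e_4·(1) = 0
L: e_1·(1) + e_2·(2) + e_3·(-1) + e_4·(2) = 0
T: e_1·(-2) + e_2·(-2) + e_3·(-1) + e_4·(-3) = 0
Solving this homogeneous linear system for the smallest-integer solution (first nonzero entry positive) gives (3, -1, -1, -1).

(3, -1, -1, -1)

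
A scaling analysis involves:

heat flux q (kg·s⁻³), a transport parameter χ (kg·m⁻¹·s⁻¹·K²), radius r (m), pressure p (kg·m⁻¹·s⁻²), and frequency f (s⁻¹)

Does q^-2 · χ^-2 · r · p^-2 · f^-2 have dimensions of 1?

no

Sum the exponent of each base dimension across the product:
  M: −2·[q]_M − 2·[χ]_M + [r]_M − 2·[p]_M − 2·[f]_M = −2·(1) − 2·(1) + (0) − 2·(1) − 2·(0) = -6
  L: −2·[q]_L − 2·[χ]_L + [r]_L − 2·[p]_L − 2·[f]_L = −2·(0) − 2·(-1) + (1) − 2·(-1) − 2·(0) = 5
  T: −2·[q]_T − 2·[χ]_T + [r]_T − 2·[p]_T − 2·[f]_T = −2·(-3) − 2·(-1) + (0) − 2·(-2) − 2·(-1) = 14
  Θ: −2·[q]_Θ − 2·[χ]_Θ + [r]_Θ − 2·[p]_Θ − 2·[f]_Θ = −2·(0) − 2·(2) + (0) − 2·(0) − 2·(0) = -4
Net dimensions [M⁻⁶ L⁵ T¹⁴ Θ⁻⁴] ≠ [1] — not dimensionless.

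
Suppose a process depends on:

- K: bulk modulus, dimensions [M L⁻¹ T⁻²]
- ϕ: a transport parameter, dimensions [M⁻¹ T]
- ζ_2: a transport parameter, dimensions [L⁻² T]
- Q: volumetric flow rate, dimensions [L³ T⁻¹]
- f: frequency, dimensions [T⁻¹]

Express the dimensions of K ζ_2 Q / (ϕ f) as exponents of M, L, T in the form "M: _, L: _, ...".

M: 2, L: 0, T: -2

Collect each base-dimension exponent across the product:
  M: (1) − (-1) + (0) + (0) − (0) = 2
  L: (-1) − (0) + (-2) + (3) − (0) = 0
  T: (-2) − (1) + (1) + (-1) − (-1) = -2
So the dimensions are [M² T⁻²].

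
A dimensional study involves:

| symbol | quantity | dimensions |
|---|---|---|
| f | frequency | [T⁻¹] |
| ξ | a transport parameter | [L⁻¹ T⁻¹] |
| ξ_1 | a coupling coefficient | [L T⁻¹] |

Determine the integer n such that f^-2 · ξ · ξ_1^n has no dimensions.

Balance the L exponent: (1)·n from ξ_1, plus −2·(0) + (-1) = -1 from the rest, must sum to zero.
n − 1 = 0, so n = 1.

1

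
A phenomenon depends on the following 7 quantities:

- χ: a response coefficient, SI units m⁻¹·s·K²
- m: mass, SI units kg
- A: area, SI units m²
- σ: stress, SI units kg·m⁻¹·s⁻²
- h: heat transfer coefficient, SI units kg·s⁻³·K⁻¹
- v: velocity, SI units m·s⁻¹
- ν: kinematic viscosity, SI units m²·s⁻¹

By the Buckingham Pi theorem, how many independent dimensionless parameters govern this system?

3

There are 7 variables and 4 base dimensions (M, L, T, Θ).
The dimension matrix has rank 4.
Independent dimensionless groups: 7 − 4 = 3.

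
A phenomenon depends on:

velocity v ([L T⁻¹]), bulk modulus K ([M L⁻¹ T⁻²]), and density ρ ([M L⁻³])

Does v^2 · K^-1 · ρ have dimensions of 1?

yes

Sum the exponent of each base dimension across the product:
  M: 2·[v]_M − [K]_M + [ρ]_M = 2·(0) − (1) + (1) = 0
  L: 2·[v]_L − [K]_L + [ρ]_L = 2·(1) − (-1) + (-3) = 0
  T: 2·[v]_T − [K]_T + [ρ]_T = 2·(-1) − (-2) + (0) = 0
  N: 2·[v]_N − [K]_N + [ρ]_N = 2·(0) − (0) + (0) = 0
All base exponents vanish — dimensionless.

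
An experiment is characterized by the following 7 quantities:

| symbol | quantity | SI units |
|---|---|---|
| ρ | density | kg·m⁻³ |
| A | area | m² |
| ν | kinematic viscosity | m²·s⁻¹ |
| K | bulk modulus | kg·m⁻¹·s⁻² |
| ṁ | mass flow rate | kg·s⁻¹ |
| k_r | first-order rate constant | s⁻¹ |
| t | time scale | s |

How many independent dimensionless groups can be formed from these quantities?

4

There are 7 variables and 3 base dimensions (M, L, T).
The dimension matrix has rank 3.
Independent dimensionless groups: 7 − 3 = 4.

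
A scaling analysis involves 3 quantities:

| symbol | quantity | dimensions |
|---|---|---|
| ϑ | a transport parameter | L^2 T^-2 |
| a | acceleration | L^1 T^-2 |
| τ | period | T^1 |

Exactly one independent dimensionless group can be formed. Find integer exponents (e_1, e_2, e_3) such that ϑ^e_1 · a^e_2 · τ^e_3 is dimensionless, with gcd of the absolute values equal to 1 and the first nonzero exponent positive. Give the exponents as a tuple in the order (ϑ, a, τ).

(1, -2, -2)

L: e_1·(2) + e_2·(1) + e_3·(0) = 0
T: e_1·(-2) + e_2·(-2) + e_3·(1) = 0
Solving this homogeneous linear system for the smallest-integer solution (first nonzero entry positive) gives (1, -2, -2).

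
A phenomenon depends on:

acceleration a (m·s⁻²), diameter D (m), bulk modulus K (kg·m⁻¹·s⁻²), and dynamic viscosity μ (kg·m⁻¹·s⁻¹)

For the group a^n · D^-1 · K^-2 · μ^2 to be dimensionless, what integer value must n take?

Balance the L exponent: (1)·n from a, plus −(1) − 2·(-1) + 2·(-1) = -1 from the rest, must sum to zero.
n − 1 = 0, so n = 1.

1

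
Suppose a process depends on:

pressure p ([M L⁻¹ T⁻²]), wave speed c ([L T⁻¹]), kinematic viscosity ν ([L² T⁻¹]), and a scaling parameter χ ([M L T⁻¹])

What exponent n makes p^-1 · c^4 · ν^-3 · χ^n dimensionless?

1

Balance the M exponent: (1)·n from χ, plus −(1) + 4·(0) − 3·(0) = -1 from the rest, must sum to zero.
n − 1 = 0, so n = 1.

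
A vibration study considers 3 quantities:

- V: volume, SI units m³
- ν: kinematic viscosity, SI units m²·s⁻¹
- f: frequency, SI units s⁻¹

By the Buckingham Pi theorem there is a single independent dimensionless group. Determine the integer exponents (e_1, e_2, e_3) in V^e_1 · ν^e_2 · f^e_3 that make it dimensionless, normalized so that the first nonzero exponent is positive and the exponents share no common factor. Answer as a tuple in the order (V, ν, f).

(2, -3, 3)

L: e_1·(3) + e_2·(2) + e_3·(0) = 0
T: e_1·(0) + e_2·(-1) + e_3·(-1) = 0
Solving this homogeneous linear system for the smallest-integer solution (first nonzero entry positive) gives (2, -3, 3).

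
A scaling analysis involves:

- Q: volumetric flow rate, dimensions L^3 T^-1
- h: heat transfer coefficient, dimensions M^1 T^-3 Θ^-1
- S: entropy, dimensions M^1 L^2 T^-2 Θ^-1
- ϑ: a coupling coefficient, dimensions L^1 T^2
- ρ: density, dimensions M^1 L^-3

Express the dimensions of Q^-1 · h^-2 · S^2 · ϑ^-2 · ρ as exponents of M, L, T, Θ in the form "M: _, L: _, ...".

Collect each base-dimension exponent across the product:
  M: −(0) − 2·(1) + 2·(1) − 2·(0) + (1) = 1
  L: −(3) − 2·(0) + 2·(2) − 2·(1) + (-3) = -4
  T: −(-1) − 2·(-3) + 2·(-2) − 2·(2) + (0) = -1
  Θ: −(0) − 2·(-1) + 2·(-1) − 2·(0) + (0) = 0
So the dimensions are [M L⁻⁴ T⁻¹].

M: 1, L: -4, T: -1, Θ: 0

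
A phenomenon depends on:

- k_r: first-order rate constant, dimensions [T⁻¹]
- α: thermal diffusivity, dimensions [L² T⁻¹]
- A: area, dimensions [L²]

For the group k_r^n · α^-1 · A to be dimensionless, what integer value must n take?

1

Balance the T exponent: (-1)·n from k_r, plus −(-1) + (0) = 1 from the rest, must sum to zero.
−n + 1 = 0, so n = 1.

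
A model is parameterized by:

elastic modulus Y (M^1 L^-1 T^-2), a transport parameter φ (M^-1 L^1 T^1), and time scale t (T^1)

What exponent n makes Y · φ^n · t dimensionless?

1

Balance the M exponent: (-1)·n from φ, plus (1) + (0) = 1 from the rest, must sum to zero.
−n + 1 = 0, so n = 1.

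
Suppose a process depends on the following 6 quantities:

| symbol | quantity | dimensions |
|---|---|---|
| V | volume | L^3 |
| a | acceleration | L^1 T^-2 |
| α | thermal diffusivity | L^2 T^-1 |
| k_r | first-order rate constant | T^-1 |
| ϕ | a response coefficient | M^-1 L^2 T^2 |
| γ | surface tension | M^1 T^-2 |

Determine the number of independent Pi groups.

There are 6 variables and 3 base dimensions (M, L, T).
The dimension matrix has rank 3.
Independent dimensionless groups: 6 − 3 = 3.

3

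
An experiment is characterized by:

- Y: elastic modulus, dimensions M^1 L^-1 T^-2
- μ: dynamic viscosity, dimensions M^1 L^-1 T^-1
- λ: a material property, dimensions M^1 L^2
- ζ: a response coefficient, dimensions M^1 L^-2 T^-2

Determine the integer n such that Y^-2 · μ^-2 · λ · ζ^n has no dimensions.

3

Balance the M exponent: (1)·n from ζ, plus −2·(1) − 2·(1) + (1) = -3 from the rest, must sum to zero.
n − 3 = 0, so n = 3.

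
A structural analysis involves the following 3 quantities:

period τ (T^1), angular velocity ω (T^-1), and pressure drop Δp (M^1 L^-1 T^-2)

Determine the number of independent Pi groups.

1

There are 3 variables and 3 base dimensions (M, L, T).
The dimension matrix has rank 2 (less than 3: the dimension vectors are linearly dependent).
Independent dimensionless groups: 3 − 2 = 1.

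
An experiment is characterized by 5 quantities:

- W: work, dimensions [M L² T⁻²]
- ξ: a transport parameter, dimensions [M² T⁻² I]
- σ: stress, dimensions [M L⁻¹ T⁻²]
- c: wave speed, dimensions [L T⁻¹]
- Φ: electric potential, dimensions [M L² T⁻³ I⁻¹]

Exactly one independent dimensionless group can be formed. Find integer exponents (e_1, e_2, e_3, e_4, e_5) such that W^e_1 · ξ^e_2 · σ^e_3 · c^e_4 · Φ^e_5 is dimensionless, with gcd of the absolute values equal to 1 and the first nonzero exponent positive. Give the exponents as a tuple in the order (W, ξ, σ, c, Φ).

(2, -1, 1, -1, -1)

M: e_1·(1) + e_2·(2) + e_3·(1) + e_4·(0) + e_5·(1) = 0
L: e_1·(2) + e_2·(0) + e_3·(-1) + e_4·(1) + e_5·(2) = 0
T: e_1·(-2) + e_2·(-2) + e_3·(-2) + e_4·(-1) + e_5·(-3) = 0
I: e_1·(0) + e_2·(1) + e_3·(0) + e_4·(0) + e_5·(-1) = 0
Solving this homogeneous linear system for the smallest-integer solution (first nonzero entry positive) gives (2, -1, 1, -1, -1).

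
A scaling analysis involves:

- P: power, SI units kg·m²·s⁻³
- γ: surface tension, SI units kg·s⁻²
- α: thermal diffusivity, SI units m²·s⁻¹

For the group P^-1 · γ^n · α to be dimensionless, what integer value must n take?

Balance the M exponent: (1)·n from γ, plus −(1) + (0) = -1 from the rest, must sum to zero.
n − 1 = 0, so n = 1.

1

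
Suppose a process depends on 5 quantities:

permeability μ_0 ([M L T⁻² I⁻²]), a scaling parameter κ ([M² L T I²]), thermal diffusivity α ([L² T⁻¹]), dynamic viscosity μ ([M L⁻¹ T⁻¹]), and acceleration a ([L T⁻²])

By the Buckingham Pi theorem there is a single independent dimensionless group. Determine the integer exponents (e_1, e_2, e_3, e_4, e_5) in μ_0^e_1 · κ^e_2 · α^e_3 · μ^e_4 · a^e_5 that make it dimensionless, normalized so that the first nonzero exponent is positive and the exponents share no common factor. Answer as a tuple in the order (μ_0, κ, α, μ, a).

(1, 1, -4, -3, 3)

M: e_1·(1) + e_2·(2) + e_3·(0) + e_4·(1) + e_5·(0) = 0
L: e_1·(1) + e_2·(1) + e_3·(2) + e_4·(-1) + e_5·(1) = 0
T: e_1·(-2) + e_2·(1) + e_3·(-1) + e_4·(-1) + e_5·(-2) = 0
I: e_1·(-2) + e_2·(2) + e_3·(0) + e_4·(0) + e_5·(0) = 0
Solving this homogeneous linear system for the smallest-integer solution (first nonzero entry positive) gives (1, 1, -4, -3, 3).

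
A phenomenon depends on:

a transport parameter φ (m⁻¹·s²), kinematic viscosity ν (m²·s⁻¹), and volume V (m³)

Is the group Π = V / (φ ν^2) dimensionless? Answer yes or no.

Sum the exponent of each base dimension across the product:
  L: −[φ]_L − 2·[ν]_L + [V]_L = −(-1) − 2·(2) + (3) = 0
  T: −[φ]_T − 2·[ν]_T + [V]_T = −(2) − 2·(-1) + (0) = 0
All base exponents vanish — dimensionless.

yes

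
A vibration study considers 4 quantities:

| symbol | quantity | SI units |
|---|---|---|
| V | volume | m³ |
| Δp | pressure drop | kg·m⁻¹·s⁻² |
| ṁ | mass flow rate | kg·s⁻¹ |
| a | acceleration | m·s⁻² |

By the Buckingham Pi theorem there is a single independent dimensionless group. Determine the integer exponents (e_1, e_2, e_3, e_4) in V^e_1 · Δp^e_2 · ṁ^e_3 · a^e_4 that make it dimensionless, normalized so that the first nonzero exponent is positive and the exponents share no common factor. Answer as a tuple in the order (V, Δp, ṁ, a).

(1, 2, -2, -1)

M: e_1·(0) + e_2·(1) + e_3·(1) + e_4·(0) = 0
L: e_1·(3) + e_2·(-1) + e_3·(0) + e_4·(1) = 0
T: e_1·(0) + e_2·(-2) + e_3·(-1) + e_4·(-2) = 0
Solving this homogeneous linear system for the smallest-integer solution (first nonzero entry positive) gives (1, 2, -2, -1).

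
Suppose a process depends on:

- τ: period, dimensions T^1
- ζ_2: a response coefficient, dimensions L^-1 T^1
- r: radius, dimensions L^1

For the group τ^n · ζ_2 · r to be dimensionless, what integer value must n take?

Balance the T exponent: (1)·n from τ, plus (1) + (0) = 1 from the rest, must sum to zero.
n + 1 = 0, so n = -1.

-1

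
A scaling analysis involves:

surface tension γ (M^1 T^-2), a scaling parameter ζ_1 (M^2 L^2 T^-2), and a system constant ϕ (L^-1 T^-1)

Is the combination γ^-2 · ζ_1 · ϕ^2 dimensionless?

Sum the exponent of each base dimension across the product:
  M: −2·[γ]_M + [ζ_1]_M + 2·[ϕ]_M = −2·(1) + (2) + 2·(0) = 0
  L: −2·[γ]_L + [ζ_1]_L + 2·[ϕ]_L = −2·(0) + (2) + 2·(-1) = 0
  T: −2·[γ]_T + [ζ_1]_T + 2·[ϕ]_T = −2·(-2) + (-2) + 2·(-1) = 0
All base exponents vanish — dimensionless.

yes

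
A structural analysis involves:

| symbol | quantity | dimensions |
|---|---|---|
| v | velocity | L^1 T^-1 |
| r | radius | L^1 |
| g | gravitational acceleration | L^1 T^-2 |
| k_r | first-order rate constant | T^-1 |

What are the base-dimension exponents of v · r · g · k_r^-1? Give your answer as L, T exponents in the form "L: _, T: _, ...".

Collect each base-dimension exponent across the product:
  L: (1) + (1) + (1) − (0) = 3
  T: (-1) + (0) + (-2) − (-1) = -2
So the dimensions are [L³ T⁻²].

L: 3, T: -2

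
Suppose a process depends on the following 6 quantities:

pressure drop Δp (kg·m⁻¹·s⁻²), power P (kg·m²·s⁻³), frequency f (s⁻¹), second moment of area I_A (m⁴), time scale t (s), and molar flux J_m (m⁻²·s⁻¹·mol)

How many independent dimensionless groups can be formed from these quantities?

2

There are 6 variables and 4 base dimensions (M, L, T, N).
The dimension matrix has rank 4.
Independent dimensionless groups: 6 − 4 = 2.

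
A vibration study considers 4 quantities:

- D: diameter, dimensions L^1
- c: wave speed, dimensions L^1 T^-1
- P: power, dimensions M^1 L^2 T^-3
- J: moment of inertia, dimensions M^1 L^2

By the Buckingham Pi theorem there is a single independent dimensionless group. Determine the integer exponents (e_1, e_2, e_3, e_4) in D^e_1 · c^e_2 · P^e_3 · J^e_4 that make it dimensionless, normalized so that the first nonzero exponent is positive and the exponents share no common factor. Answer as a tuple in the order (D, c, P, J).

(3, -3, 1, -1)

M: e_1·(0) + e_2·(0) + e_3·(1) + e_4·(1) = 0
L: e_1·(1) + e_2·(1) + e_3·(2) + e_4·(2) = 0
T: e_1·(0) + e_2·(-1) + e_3·(-3) + e_4·(0) = 0
Solving this homogeneous linear system for the smallest-integer solution (first nonzero entry positive) gives (3, -3, 1, -1).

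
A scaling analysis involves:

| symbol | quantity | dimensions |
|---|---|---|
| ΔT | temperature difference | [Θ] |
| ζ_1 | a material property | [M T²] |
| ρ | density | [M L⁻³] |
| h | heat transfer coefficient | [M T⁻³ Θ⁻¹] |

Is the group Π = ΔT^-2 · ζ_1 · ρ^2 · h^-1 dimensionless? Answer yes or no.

no

Sum the exponent of each base dimension across the product:
  M: −2·[ΔT]_M + [ζ_1]_M + 2·[ρ]_M − [h]_M = −2·(0) + (1) + 2·(1) − (1) = 2
  L: −2·[ΔT]_L + [ζ_1]_L + 2·[ρ]_L − [h]_L = −2·(0) + (0) + 2·(-3) − (0) = -6
  T: −2·[ΔT]_T + [ζ_1]_T + 2·[ρ]_T − [h]_T = −2·(0) + (2) + 2·(0) − (-3) = 5
  Θ: −2·[ΔT]_Θ + [ζ_1]_Θ + 2·[ρ]_Θ − [h]_Θ = −2·(1) + (0) + 2·(0) − (-1) = -1
Net dimensions [M² L⁻⁶ T⁵ Θ⁻¹] ≠ [1] — not dimensionless.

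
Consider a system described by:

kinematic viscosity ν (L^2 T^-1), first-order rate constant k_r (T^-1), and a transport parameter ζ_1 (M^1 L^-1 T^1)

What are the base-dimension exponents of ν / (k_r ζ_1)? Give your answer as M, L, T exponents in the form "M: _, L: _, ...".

Collect each base-dimension exponent across the product:
  M: (0) − (0) − (1) = -1
  L: (2) − (0) − (-1) = 3
  T: (-1) − (-1) − (1) = -1
So the dimensions are [M⁻¹ L³ T⁻¹].

M: -1, L: 3, T: -1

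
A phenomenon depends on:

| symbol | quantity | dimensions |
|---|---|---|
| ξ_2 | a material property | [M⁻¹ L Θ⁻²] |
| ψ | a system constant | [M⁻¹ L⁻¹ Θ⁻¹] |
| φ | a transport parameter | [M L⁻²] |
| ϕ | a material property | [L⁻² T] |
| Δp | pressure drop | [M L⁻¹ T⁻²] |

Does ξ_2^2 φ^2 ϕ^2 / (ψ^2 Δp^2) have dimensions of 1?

no

Sum the exponent of each base dimension across the product:
  M: 2·[ξ_2]_M − 2·[ψ]_M + 2·[φ]_M + 2·[ϕ]_M − 2·[Δp]_M = 2·(-1) − 2·(-1) + 2·(1) + 2·(0) − 2·(1) = 0
  L: 2·[ξ_2]_L − 2·[ψ]_L + 2·[φ]_L + 2·[ϕ]_L − 2·[Δp]_L = 2·(1) − 2·(-1) + 2·(-2) + 2·(-2) − 2·(-1) = -2
  T: 2·[ξ_2]_T − 2·[ψ]_T + 2·[φ]_T + 2·[ϕ]_T − 2·[Δp]_T = 2·(0) − 2·(0) + 2·(0) + 2·(1) − 2·(-2) = 6
  Θ: 2·[ξ_2]_Θ − 2·[ψ]_Θ + 2·[φ]_Θ + 2·[ϕ]_Θ − 2·[Δp]_Θ = 2·(-2) − 2·(-1) + 2·(0) + 2·(0) − 2·(0) = -2
Net dimensions [L⁻² T⁶ Θ⁻²] ≠ [1] — not dimensionless.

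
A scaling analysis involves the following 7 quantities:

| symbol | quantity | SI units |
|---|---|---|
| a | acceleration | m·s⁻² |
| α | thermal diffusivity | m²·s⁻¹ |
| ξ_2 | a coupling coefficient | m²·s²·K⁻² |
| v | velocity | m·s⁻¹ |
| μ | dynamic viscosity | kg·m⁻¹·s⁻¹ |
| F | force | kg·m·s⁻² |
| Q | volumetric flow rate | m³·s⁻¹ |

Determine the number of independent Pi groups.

3

There are 7 variables and 4 base dimensions (M, L, T, Θ).
The dimension matrix has rank 4.
Independent dimensionless groups: 7 − 4 = 3.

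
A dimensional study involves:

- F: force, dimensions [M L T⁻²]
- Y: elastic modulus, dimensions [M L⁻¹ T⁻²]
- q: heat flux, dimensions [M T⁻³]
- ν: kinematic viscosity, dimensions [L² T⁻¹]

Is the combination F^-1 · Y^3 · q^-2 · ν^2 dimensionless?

yes

Sum the exponent of each base dimension across the product:
  M: −[F]_M + 3·[Y]_M − 2·[q]_M + 2·[ν]_M = −(1) + 3·(1) − 2·(1) + 2·(0) = 0
  L: −[F]_L + 3·[Y]_L − 2·[q]_L + 2·[ν]_L = −(1) + 3·(-1) − 2·(0) + 2·(2) = 0
  T: −[F]_T + 3·[Y]_T − 2·[q]_T + 2·[ν]_T = −(-2) + 3·(-2) − 2·(-3) + 2·(-1) = 0
All base exponents vanish — dimensionless.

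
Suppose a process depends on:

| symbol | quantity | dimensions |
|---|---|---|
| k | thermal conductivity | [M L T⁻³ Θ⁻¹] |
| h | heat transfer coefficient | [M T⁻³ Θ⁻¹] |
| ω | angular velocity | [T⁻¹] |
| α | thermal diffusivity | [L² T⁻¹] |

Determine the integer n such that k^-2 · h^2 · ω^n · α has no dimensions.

-1

Balance the T exponent: (-1)·n from ω, plus −2·(-3) + 2·(-3) + (-1) = -1 from the rest, must sum to zero.
−n − 1 = 0, so n = -1.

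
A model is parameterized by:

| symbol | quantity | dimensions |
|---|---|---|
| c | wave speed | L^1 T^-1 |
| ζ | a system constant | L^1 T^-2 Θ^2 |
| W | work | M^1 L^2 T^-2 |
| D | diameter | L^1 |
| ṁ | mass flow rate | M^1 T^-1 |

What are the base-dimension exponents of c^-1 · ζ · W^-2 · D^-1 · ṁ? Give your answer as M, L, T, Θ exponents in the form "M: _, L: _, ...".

M: -1, L: -5, T: 2, Θ: 2

Collect each base-dimension exponent across the product:
  M: −(0) + (0) − 2·(1) − (0) + (1) = -1
  L: −(1) + (1) − 2·(2) − (1) + (0) = -5
  T: −(-1) + (-2) − 2·(-2) − (0) + (-1) = 2
  Θ: −(0) + (2) − 2·(0) − (0) + (0) = 2
So the dimensions are [M⁻¹ L⁻⁵ T² Θ²].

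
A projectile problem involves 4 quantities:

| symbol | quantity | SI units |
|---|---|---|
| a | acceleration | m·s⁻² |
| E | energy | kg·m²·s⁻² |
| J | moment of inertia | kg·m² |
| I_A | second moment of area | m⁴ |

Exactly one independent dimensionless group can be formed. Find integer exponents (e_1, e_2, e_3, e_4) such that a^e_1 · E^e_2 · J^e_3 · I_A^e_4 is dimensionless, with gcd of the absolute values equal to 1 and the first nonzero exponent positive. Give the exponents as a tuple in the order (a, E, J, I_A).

(4, -4, 4, -1)

M: e_1·(0) + e_2·(1) + e_3·(1) + e_4·(0) = 0
L: e_1·(1) + e_2·(2) + e_3·(2) + e_4·(4) = 0
T: e_1·(-2) + e_2·(-2) + e_3·(0) + e_4·(0) = 0
Solving this homogeneous linear system for the smallest-integer solution (first nonzero entry positive) gives (4, -4, 4, -1).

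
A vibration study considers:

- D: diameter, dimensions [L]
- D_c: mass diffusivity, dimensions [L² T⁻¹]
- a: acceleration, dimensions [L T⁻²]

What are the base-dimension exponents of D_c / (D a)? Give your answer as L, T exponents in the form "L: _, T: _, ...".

L: 0, T: 1

Collect each base-dimension exponent across the product:
  L: −(1) + (2) − (1) = 0
  T: −(0) + (-1) − (-2) = 1
So the dimensions are [T].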